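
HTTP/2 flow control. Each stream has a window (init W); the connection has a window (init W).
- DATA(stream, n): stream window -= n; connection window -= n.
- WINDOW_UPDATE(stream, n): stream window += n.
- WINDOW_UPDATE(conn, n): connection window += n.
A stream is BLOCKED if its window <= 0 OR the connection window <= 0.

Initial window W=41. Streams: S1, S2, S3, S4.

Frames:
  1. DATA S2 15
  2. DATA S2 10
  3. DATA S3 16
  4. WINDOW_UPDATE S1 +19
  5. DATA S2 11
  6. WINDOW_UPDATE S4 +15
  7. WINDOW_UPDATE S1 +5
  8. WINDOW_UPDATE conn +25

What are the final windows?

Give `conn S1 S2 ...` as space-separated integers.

Answer: 14 65 5 25 56

Derivation:
Op 1: conn=26 S1=41 S2=26 S3=41 S4=41 blocked=[]
Op 2: conn=16 S1=41 S2=16 S3=41 S4=41 blocked=[]
Op 3: conn=0 S1=41 S2=16 S3=25 S4=41 blocked=[1, 2, 3, 4]
Op 4: conn=0 S1=60 S2=16 S3=25 S4=41 blocked=[1, 2, 3, 4]
Op 5: conn=-11 S1=60 S2=5 S3=25 S4=41 blocked=[1, 2, 3, 4]
Op 6: conn=-11 S1=60 S2=5 S3=25 S4=56 blocked=[1, 2, 3, 4]
Op 7: conn=-11 S1=65 S2=5 S3=25 S4=56 blocked=[1, 2, 3, 4]
Op 8: conn=14 S1=65 S2=5 S3=25 S4=56 blocked=[]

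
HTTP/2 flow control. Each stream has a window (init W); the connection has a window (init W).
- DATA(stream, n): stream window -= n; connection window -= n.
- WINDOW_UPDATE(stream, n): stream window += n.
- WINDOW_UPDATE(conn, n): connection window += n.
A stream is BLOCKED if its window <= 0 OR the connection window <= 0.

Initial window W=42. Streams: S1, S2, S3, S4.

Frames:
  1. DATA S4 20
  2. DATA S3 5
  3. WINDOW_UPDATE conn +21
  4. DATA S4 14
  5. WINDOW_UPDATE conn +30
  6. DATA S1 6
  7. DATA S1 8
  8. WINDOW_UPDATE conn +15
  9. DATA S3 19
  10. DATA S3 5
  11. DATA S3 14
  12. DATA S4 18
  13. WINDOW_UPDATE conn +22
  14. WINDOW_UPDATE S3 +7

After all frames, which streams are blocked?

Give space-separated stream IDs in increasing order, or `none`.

Answer: S4

Derivation:
Op 1: conn=22 S1=42 S2=42 S3=42 S4=22 blocked=[]
Op 2: conn=17 S1=42 S2=42 S3=37 S4=22 blocked=[]
Op 3: conn=38 S1=42 S2=42 S3=37 S4=22 blocked=[]
Op 4: conn=24 S1=42 S2=42 S3=37 S4=8 blocked=[]
Op 5: conn=54 S1=42 S2=42 S3=37 S4=8 blocked=[]
Op 6: conn=48 S1=36 S2=42 S3=37 S4=8 blocked=[]
Op 7: conn=40 S1=28 S2=42 S3=37 S4=8 blocked=[]
Op 8: conn=55 S1=28 S2=42 S3=37 S4=8 blocked=[]
Op 9: conn=36 S1=28 S2=42 S3=18 S4=8 blocked=[]
Op 10: conn=31 S1=28 S2=42 S3=13 S4=8 blocked=[]
Op 11: conn=17 S1=28 S2=42 S3=-1 S4=8 blocked=[3]
Op 12: conn=-1 S1=28 S2=42 S3=-1 S4=-10 blocked=[1, 2, 3, 4]
Op 13: conn=21 S1=28 S2=42 S3=-1 S4=-10 blocked=[3, 4]
Op 14: conn=21 S1=28 S2=42 S3=6 S4=-10 blocked=[4]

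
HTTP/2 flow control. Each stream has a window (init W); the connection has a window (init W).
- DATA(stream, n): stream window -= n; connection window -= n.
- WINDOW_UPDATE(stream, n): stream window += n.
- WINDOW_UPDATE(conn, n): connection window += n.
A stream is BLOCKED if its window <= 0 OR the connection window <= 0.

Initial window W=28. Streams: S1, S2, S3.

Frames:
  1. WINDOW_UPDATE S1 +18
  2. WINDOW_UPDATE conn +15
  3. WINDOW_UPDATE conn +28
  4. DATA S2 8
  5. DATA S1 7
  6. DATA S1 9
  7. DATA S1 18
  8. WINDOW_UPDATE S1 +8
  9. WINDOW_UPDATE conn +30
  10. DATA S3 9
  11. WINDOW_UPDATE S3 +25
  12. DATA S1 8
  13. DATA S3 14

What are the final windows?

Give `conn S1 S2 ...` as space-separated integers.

Op 1: conn=28 S1=46 S2=28 S3=28 blocked=[]
Op 2: conn=43 S1=46 S2=28 S3=28 blocked=[]
Op 3: conn=71 S1=46 S2=28 S3=28 blocked=[]
Op 4: conn=63 S1=46 S2=20 S3=28 blocked=[]
Op 5: conn=56 S1=39 S2=20 S3=28 blocked=[]
Op 6: conn=47 S1=30 S2=20 S3=28 blocked=[]
Op 7: conn=29 S1=12 S2=20 S3=28 blocked=[]
Op 8: conn=29 S1=20 S2=20 S3=28 blocked=[]
Op 9: conn=59 S1=20 S2=20 S3=28 blocked=[]
Op 10: conn=50 S1=20 S2=20 S3=19 blocked=[]
Op 11: conn=50 S1=20 S2=20 S3=44 blocked=[]
Op 12: conn=42 S1=12 S2=20 S3=44 blocked=[]
Op 13: conn=28 S1=12 S2=20 S3=30 blocked=[]

Answer: 28 12 20 30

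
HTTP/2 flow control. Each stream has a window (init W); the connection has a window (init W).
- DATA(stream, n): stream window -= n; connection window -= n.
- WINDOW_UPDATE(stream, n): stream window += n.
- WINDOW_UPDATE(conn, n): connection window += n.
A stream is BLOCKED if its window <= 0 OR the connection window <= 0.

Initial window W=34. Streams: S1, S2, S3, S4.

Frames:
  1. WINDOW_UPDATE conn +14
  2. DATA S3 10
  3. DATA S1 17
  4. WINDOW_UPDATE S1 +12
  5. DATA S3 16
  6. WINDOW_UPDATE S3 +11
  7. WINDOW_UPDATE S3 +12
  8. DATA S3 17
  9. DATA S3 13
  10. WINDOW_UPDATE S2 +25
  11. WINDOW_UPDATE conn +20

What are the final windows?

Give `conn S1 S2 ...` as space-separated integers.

Op 1: conn=48 S1=34 S2=34 S3=34 S4=34 blocked=[]
Op 2: conn=38 S1=34 S2=34 S3=24 S4=34 blocked=[]
Op 3: conn=21 S1=17 S2=34 S3=24 S4=34 blocked=[]
Op 4: conn=21 S1=29 S2=34 S3=24 S4=34 blocked=[]
Op 5: conn=5 S1=29 S2=34 S3=8 S4=34 blocked=[]
Op 6: conn=5 S1=29 S2=34 S3=19 S4=34 blocked=[]
Op 7: conn=5 S1=29 S2=34 S3=31 S4=34 blocked=[]
Op 8: conn=-12 S1=29 S2=34 S3=14 S4=34 blocked=[1, 2, 3, 4]
Op 9: conn=-25 S1=29 S2=34 S3=1 S4=34 blocked=[1, 2, 3, 4]
Op 10: conn=-25 S1=29 S2=59 S3=1 S4=34 blocked=[1, 2, 3, 4]
Op 11: conn=-5 S1=29 S2=59 S3=1 S4=34 blocked=[1, 2, 3, 4]

Answer: -5 29 59 1 34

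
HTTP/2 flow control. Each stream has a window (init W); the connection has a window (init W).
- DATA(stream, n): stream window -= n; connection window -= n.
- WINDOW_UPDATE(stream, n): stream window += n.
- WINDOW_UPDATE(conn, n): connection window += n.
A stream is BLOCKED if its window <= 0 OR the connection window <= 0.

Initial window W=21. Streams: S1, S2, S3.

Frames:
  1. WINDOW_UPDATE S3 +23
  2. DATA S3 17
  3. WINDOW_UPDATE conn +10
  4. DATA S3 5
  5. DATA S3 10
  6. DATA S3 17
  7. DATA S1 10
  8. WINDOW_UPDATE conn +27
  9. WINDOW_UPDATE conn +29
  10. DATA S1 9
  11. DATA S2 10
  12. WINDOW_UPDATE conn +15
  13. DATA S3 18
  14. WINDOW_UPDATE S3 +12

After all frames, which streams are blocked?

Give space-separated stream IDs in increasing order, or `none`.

Answer: S3

Derivation:
Op 1: conn=21 S1=21 S2=21 S3=44 blocked=[]
Op 2: conn=4 S1=21 S2=21 S3=27 blocked=[]
Op 3: conn=14 S1=21 S2=21 S3=27 blocked=[]
Op 4: conn=9 S1=21 S2=21 S3=22 blocked=[]
Op 5: conn=-1 S1=21 S2=21 S3=12 blocked=[1, 2, 3]
Op 6: conn=-18 S1=21 S2=21 S3=-5 blocked=[1, 2, 3]
Op 7: conn=-28 S1=11 S2=21 S3=-5 blocked=[1, 2, 3]
Op 8: conn=-1 S1=11 S2=21 S3=-5 blocked=[1, 2, 3]
Op 9: conn=28 S1=11 S2=21 S3=-5 blocked=[3]
Op 10: conn=19 S1=2 S2=21 S3=-5 blocked=[3]
Op 11: conn=9 S1=2 S2=11 S3=-5 blocked=[3]
Op 12: conn=24 S1=2 S2=11 S3=-5 blocked=[3]
Op 13: conn=6 S1=2 S2=11 S3=-23 blocked=[3]
Op 14: conn=6 S1=2 S2=11 S3=-11 blocked=[3]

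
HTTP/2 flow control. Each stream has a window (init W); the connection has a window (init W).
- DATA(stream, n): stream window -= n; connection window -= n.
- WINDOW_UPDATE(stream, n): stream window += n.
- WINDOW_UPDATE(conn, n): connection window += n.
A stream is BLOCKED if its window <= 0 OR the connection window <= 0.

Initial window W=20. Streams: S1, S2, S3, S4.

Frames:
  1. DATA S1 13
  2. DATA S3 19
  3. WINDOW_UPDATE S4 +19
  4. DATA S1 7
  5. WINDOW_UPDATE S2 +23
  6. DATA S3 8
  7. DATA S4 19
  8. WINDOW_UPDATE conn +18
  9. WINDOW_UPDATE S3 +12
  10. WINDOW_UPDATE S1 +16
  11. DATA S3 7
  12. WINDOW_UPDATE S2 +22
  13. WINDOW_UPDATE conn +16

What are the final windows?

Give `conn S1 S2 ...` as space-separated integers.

Op 1: conn=7 S1=7 S2=20 S3=20 S4=20 blocked=[]
Op 2: conn=-12 S1=7 S2=20 S3=1 S4=20 blocked=[1, 2, 3, 4]
Op 3: conn=-12 S1=7 S2=20 S3=1 S4=39 blocked=[1, 2, 3, 4]
Op 4: conn=-19 S1=0 S2=20 S3=1 S4=39 blocked=[1, 2, 3, 4]
Op 5: conn=-19 S1=0 S2=43 S3=1 S4=39 blocked=[1, 2, 3, 4]
Op 6: conn=-27 S1=0 S2=43 S3=-7 S4=39 blocked=[1, 2, 3, 4]
Op 7: conn=-46 S1=0 S2=43 S3=-7 S4=20 blocked=[1, 2, 3, 4]
Op 8: conn=-28 S1=0 S2=43 S3=-7 S4=20 blocked=[1, 2, 3, 4]
Op 9: conn=-28 S1=0 S2=43 S3=5 S4=20 blocked=[1, 2, 3, 4]
Op 10: conn=-28 S1=16 S2=43 S3=5 S4=20 blocked=[1, 2, 3, 4]
Op 11: conn=-35 S1=16 S2=43 S3=-2 S4=20 blocked=[1, 2, 3, 4]
Op 12: conn=-35 S1=16 S2=65 S3=-2 S4=20 blocked=[1, 2, 3, 4]
Op 13: conn=-19 S1=16 S2=65 S3=-2 S4=20 blocked=[1, 2, 3, 4]

Answer: -19 16 65 -2 20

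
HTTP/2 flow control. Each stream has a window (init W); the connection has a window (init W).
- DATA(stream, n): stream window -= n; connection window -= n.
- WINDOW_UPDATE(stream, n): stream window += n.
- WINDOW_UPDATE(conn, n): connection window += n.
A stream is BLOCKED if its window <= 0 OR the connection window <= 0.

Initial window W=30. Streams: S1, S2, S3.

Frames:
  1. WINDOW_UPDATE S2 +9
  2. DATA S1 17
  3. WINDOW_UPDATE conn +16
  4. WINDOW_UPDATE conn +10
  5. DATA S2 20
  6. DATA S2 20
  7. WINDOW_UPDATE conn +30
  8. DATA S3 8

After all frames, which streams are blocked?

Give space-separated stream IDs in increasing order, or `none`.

Answer: S2

Derivation:
Op 1: conn=30 S1=30 S2=39 S3=30 blocked=[]
Op 2: conn=13 S1=13 S2=39 S3=30 blocked=[]
Op 3: conn=29 S1=13 S2=39 S3=30 blocked=[]
Op 4: conn=39 S1=13 S2=39 S3=30 blocked=[]
Op 5: conn=19 S1=13 S2=19 S3=30 blocked=[]
Op 6: conn=-1 S1=13 S2=-1 S3=30 blocked=[1, 2, 3]
Op 7: conn=29 S1=13 S2=-1 S3=30 blocked=[2]
Op 8: conn=21 S1=13 S2=-1 S3=22 blocked=[2]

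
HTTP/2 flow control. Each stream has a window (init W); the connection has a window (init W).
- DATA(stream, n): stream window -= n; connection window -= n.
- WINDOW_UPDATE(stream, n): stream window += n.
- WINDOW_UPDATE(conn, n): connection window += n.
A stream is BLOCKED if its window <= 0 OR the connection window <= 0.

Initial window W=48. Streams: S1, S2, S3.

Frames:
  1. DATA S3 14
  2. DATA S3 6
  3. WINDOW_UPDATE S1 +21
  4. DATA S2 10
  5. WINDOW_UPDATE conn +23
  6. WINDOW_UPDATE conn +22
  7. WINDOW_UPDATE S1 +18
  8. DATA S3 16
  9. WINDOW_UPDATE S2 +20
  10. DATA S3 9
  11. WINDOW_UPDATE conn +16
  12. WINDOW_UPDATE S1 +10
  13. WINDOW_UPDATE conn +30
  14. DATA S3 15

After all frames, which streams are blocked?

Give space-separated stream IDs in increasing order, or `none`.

Op 1: conn=34 S1=48 S2=48 S3=34 blocked=[]
Op 2: conn=28 S1=48 S2=48 S3=28 blocked=[]
Op 3: conn=28 S1=69 S2=48 S3=28 blocked=[]
Op 4: conn=18 S1=69 S2=38 S3=28 blocked=[]
Op 5: conn=41 S1=69 S2=38 S3=28 blocked=[]
Op 6: conn=63 S1=69 S2=38 S3=28 blocked=[]
Op 7: conn=63 S1=87 S2=38 S3=28 blocked=[]
Op 8: conn=47 S1=87 S2=38 S3=12 blocked=[]
Op 9: conn=47 S1=87 S2=58 S3=12 blocked=[]
Op 10: conn=38 S1=87 S2=58 S3=3 blocked=[]
Op 11: conn=54 S1=87 S2=58 S3=3 blocked=[]
Op 12: conn=54 S1=97 S2=58 S3=3 blocked=[]
Op 13: conn=84 S1=97 S2=58 S3=3 blocked=[]
Op 14: conn=69 S1=97 S2=58 S3=-12 blocked=[3]

Answer: S3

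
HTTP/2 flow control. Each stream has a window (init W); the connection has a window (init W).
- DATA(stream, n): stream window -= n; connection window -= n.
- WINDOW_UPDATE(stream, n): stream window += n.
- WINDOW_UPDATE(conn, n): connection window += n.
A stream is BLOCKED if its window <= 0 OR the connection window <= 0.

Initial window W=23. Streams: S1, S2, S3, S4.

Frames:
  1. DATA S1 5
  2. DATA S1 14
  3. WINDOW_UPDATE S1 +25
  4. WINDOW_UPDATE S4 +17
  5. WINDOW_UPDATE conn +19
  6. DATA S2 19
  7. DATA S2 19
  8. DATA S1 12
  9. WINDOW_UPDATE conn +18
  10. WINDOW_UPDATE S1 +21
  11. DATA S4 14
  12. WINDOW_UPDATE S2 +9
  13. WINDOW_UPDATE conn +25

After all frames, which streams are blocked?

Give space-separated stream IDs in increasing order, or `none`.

Answer: S2

Derivation:
Op 1: conn=18 S1=18 S2=23 S3=23 S4=23 blocked=[]
Op 2: conn=4 S1=4 S2=23 S3=23 S4=23 blocked=[]
Op 3: conn=4 S1=29 S2=23 S3=23 S4=23 blocked=[]
Op 4: conn=4 S1=29 S2=23 S3=23 S4=40 blocked=[]
Op 5: conn=23 S1=29 S2=23 S3=23 S4=40 blocked=[]
Op 6: conn=4 S1=29 S2=4 S3=23 S4=40 blocked=[]
Op 7: conn=-15 S1=29 S2=-15 S3=23 S4=40 blocked=[1, 2, 3, 4]
Op 8: conn=-27 S1=17 S2=-15 S3=23 S4=40 blocked=[1, 2, 3, 4]
Op 9: conn=-9 S1=17 S2=-15 S3=23 S4=40 blocked=[1, 2, 3, 4]
Op 10: conn=-9 S1=38 S2=-15 S3=23 S4=40 blocked=[1, 2, 3, 4]
Op 11: conn=-23 S1=38 S2=-15 S3=23 S4=26 blocked=[1, 2, 3, 4]
Op 12: conn=-23 S1=38 S2=-6 S3=23 S4=26 blocked=[1, 2, 3, 4]
Op 13: conn=2 S1=38 S2=-6 S3=23 S4=26 blocked=[2]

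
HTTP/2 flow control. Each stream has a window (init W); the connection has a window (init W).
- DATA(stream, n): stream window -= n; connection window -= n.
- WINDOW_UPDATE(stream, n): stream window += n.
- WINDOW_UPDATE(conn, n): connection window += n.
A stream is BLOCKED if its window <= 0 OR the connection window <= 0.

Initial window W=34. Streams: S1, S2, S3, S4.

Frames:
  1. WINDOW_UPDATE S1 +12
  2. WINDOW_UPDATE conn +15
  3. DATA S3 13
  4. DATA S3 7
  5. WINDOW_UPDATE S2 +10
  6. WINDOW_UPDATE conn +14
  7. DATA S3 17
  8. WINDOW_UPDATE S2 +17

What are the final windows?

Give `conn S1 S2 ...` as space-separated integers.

Answer: 26 46 61 -3 34

Derivation:
Op 1: conn=34 S1=46 S2=34 S3=34 S4=34 blocked=[]
Op 2: conn=49 S1=46 S2=34 S3=34 S4=34 blocked=[]
Op 3: conn=36 S1=46 S2=34 S3=21 S4=34 blocked=[]
Op 4: conn=29 S1=46 S2=34 S3=14 S4=34 blocked=[]
Op 5: conn=29 S1=46 S2=44 S3=14 S4=34 blocked=[]
Op 6: conn=43 S1=46 S2=44 S3=14 S4=34 blocked=[]
Op 7: conn=26 S1=46 S2=44 S3=-3 S4=34 blocked=[3]
Op 8: conn=26 S1=46 S2=61 S3=-3 S4=34 blocked=[3]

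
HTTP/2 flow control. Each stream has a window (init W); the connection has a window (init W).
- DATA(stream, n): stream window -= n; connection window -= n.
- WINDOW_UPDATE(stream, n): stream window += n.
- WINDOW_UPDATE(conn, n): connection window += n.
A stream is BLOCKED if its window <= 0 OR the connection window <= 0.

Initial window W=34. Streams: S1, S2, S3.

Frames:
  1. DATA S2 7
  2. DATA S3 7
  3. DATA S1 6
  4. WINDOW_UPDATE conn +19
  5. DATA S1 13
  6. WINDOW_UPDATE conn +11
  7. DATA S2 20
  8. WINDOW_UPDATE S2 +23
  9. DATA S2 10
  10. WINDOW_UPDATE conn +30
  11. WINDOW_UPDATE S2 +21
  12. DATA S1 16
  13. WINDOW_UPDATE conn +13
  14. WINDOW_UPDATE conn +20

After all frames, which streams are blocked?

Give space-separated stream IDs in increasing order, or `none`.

Answer: S1

Derivation:
Op 1: conn=27 S1=34 S2=27 S3=34 blocked=[]
Op 2: conn=20 S1=34 S2=27 S3=27 blocked=[]
Op 3: conn=14 S1=28 S2=27 S3=27 blocked=[]
Op 4: conn=33 S1=28 S2=27 S3=27 blocked=[]
Op 5: conn=20 S1=15 S2=27 S3=27 blocked=[]
Op 6: conn=31 S1=15 S2=27 S3=27 blocked=[]
Op 7: conn=11 S1=15 S2=7 S3=27 blocked=[]
Op 8: conn=11 S1=15 S2=30 S3=27 blocked=[]
Op 9: conn=1 S1=15 S2=20 S3=27 blocked=[]
Op 10: conn=31 S1=15 S2=20 S3=27 blocked=[]
Op 11: conn=31 S1=15 S2=41 S3=27 blocked=[]
Op 12: conn=15 S1=-1 S2=41 S3=27 blocked=[1]
Op 13: conn=28 S1=-1 S2=41 S3=27 blocked=[1]
Op 14: conn=48 S1=-1 S2=41 S3=27 blocked=[1]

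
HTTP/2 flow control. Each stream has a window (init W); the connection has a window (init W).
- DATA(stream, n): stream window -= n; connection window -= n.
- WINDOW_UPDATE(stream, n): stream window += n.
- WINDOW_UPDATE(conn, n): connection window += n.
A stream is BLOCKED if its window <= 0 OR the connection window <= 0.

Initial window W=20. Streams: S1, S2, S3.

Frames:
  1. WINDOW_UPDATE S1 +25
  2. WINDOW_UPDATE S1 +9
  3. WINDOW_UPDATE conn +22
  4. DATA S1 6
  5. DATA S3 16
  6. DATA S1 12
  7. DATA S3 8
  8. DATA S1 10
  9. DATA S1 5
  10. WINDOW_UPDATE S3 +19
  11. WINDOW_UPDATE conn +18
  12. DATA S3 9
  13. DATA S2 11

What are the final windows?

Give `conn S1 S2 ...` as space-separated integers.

Answer: -17 21 9 6

Derivation:
Op 1: conn=20 S1=45 S2=20 S3=20 blocked=[]
Op 2: conn=20 S1=54 S2=20 S3=20 blocked=[]
Op 3: conn=42 S1=54 S2=20 S3=20 blocked=[]
Op 4: conn=36 S1=48 S2=20 S3=20 blocked=[]
Op 5: conn=20 S1=48 S2=20 S3=4 blocked=[]
Op 6: conn=8 S1=36 S2=20 S3=4 blocked=[]
Op 7: conn=0 S1=36 S2=20 S3=-4 blocked=[1, 2, 3]
Op 8: conn=-10 S1=26 S2=20 S3=-4 blocked=[1, 2, 3]
Op 9: conn=-15 S1=21 S2=20 S3=-4 blocked=[1, 2, 3]
Op 10: conn=-15 S1=21 S2=20 S3=15 blocked=[1, 2, 3]
Op 11: conn=3 S1=21 S2=20 S3=15 blocked=[]
Op 12: conn=-6 S1=21 S2=20 S3=6 blocked=[1, 2, 3]
Op 13: conn=-17 S1=21 S2=9 S3=6 blocked=[1, 2, 3]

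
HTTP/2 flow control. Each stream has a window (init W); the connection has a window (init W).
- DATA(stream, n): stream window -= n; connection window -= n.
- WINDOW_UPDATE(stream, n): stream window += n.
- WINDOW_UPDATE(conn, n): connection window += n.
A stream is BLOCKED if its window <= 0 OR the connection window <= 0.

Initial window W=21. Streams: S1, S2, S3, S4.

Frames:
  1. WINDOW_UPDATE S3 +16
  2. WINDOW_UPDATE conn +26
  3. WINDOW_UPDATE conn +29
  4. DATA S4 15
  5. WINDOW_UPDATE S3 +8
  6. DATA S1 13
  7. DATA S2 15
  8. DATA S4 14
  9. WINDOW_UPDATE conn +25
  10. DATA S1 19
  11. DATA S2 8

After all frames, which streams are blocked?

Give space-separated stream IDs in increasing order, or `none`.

Op 1: conn=21 S1=21 S2=21 S3=37 S4=21 blocked=[]
Op 2: conn=47 S1=21 S2=21 S3=37 S4=21 blocked=[]
Op 3: conn=76 S1=21 S2=21 S3=37 S4=21 blocked=[]
Op 4: conn=61 S1=21 S2=21 S3=37 S4=6 blocked=[]
Op 5: conn=61 S1=21 S2=21 S3=45 S4=6 blocked=[]
Op 6: conn=48 S1=8 S2=21 S3=45 S4=6 blocked=[]
Op 7: conn=33 S1=8 S2=6 S3=45 S4=6 blocked=[]
Op 8: conn=19 S1=8 S2=6 S3=45 S4=-8 blocked=[4]
Op 9: conn=44 S1=8 S2=6 S3=45 S4=-8 blocked=[4]
Op 10: conn=25 S1=-11 S2=6 S3=45 S4=-8 blocked=[1, 4]
Op 11: conn=17 S1=-11 S2=-2 S3=45 S4=-8 blocked=[1, 2, 4]

Answer: S1 S2 S4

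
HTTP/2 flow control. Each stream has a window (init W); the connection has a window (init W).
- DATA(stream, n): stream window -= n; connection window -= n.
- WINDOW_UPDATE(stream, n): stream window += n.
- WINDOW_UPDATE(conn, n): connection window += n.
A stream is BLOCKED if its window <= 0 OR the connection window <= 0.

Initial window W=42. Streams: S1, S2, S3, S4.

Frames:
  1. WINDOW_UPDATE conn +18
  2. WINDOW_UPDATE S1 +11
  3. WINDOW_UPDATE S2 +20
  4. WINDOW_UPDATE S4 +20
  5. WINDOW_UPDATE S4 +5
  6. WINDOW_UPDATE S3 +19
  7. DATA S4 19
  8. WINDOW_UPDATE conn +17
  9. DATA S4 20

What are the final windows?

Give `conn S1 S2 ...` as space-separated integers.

Answer: 38 53 62 61 28

Derivation:
Op 1: conn=60 S1=42 S2=42 S3=42 S4=42 blocked=[]
Op 2: conn=60 S1=53 S2=42 S3=42 S4=42 blocked=[]
Op 3: conn=60 S1=53 S2=62 S3=42 S4=42 blocked=[]
Op 4: conn=60 S1=53 S2=62 S3=42 S4=62 blocked=[]
Op 5: conn=60 S1=53 S2=62 S3=42 S4=67 blocked=[]
Op 6: conn=60 S1=53 S2=62 S3=61 S4=67 blocked=[]
Op 7: conn=41 S1=53 S2=62 S3=61 S4=48 blocked=[]
Op 8: conn=58 S1=53 S2=62 S3=61 S4=48 blocked=[]
Op 9: conn=38 S1=53 S2=62 S3=61 S4=28 blocked=[]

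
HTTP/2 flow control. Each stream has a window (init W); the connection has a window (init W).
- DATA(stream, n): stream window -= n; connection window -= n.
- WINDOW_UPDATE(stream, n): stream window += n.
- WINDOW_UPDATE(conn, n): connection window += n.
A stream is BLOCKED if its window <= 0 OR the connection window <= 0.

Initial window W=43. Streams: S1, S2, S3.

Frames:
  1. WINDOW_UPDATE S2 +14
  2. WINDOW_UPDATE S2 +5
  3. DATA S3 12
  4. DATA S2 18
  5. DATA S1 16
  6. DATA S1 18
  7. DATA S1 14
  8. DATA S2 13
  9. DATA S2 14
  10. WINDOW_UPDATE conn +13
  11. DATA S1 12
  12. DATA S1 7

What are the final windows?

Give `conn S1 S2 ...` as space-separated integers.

Op 1: conn=43 S1=43 S2=57 S3=43 blocked=[]
Op 2: conn=43 S1=43 S2=62 S3=43 blocked=[]
Op 3: conn=31 S1=43 S2=62 S3=31 blocked=[]
Op 4: conn=13 S1=43 S2=44 S3=31 blocked=[]
Op 5: conn=-3 S1=27 S2=44 S3=31 blocked=[1, 2, 3]
Op 6: conn=-21 S1=9 S2=44 S3=31 blocked=[1, 2, 3]
Op 7: conn=-35 S1=-5 S2=44 S3=31 blocked=[1, 2, 3]
Op 8: conn=-48 S1=-5 S2=31 S3=31 blocked=[1, 2, 3]
Op 9: conn=-62 S1=-5 S2=17 S3=31 blocked=[1, 2, 3]
Op 10: conn=-49 S1=-5 S2=17 S3=31 blocked=[1, 2, 3]
Op 11: conn=-61 S1=-17 S2=17 S3=31 blocked=[1, 2, 3]
Op 12: conn=-68 S1=-24 S2=17 S3=31 blocked=[1, 2, 3]

Answer: -68 -24 17 31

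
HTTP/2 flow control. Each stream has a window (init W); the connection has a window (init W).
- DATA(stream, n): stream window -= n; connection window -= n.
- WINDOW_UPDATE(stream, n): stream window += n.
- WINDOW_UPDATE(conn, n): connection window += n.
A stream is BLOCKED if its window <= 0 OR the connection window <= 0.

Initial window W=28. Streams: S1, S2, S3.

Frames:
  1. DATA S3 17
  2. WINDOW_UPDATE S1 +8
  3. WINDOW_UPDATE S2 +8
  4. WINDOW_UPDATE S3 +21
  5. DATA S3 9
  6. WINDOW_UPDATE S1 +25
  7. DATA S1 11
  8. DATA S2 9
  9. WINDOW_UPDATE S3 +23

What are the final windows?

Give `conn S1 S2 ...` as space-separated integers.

Answer: -18 50 27 46

Derivation:
Op 1: conn=11 S1=28 S2=28 S3=11 blocked=[]
Op 2: conn=11 S1=36 S2=28 S3=11 blocked=[]
Op 3: conn=11 S1=36 S2=36 S3=11 blocked=[]
Op 4: conn=11 S1=36 S2=36 S3=32 blocked=[]
Op 5: conn=2 S1=36 S2=36 S3=23 blocked=[]
Op 6: conn=2 S1=61 S2=36 S3=23 blocked=[]
Op 7: conn=-9 S1=50 S2=36 S3=23 blocked=[1, 2, 3]
Op 8: conn=-18 S1=50 S2=27 S3=23 blocked=[1, 2, 3]
Op 9: conn=-18 S1=50 S2=27 S3=46 blocked=[1, 2, 3]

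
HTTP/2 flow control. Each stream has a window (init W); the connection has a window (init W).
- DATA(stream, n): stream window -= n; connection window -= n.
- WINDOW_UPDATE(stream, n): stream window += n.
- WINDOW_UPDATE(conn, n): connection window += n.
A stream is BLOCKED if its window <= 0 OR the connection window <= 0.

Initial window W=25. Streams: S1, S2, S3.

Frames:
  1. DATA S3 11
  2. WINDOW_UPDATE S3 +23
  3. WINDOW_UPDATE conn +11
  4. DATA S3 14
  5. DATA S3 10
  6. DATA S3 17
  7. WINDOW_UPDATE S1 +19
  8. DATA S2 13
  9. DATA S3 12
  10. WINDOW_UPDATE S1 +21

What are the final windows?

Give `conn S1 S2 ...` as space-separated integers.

Op 1: conn=14 S1=25 S2=25 S3=14 blocked=[]
Op 2: conn=14 S1=25 S2=25 S3=37 blocked=[]
Op 3: conn=25 S1=25 S2=25 S3=37 blocked=[]
Op 4: conn=11 S1=25 S2=25 S3=23 blocked=[]
Op 5: conn=1 S1=25 S2=25 S3=13 blocked=[]
Op 6: conn=-16 S1=25 S2=25 S3=-4 blocked=[1, 2, 3]
Op 7: conn=-16 S1=44 S2=25 S3=-4 blocked=[1, 2, 3]
Op 8: conn=-29 S1=44 S2=12 S3=-4 blocked=[1, 2, 3]
Op 9: conn=-41 S1=44 S2=12 S3=-16 blocked=[1, 2, 3]
Op 10: conn=-41 S1=65 S2=12 S3=-16 blocked=[1, 2, 3]

Answer: -41 65 12 -16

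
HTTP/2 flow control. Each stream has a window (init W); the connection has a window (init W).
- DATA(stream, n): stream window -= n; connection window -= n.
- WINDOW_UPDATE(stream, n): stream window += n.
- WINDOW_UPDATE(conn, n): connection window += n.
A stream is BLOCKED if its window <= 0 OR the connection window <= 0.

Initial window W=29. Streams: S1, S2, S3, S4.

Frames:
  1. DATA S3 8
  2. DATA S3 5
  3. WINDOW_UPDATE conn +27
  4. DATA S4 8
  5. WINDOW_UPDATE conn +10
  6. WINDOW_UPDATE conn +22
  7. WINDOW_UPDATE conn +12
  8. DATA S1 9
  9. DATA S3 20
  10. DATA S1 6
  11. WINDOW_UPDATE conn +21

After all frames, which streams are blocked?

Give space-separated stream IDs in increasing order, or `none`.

Answer: S3

Derivation:
Op 1: conn=21 S1=29 S2=29 S3=21 S4=29 blocked=[]
Op 2: conn=16 S1=29 S2=29 S3=16 S4=29 blocked=[]
Op 3: conn=43 S1=29 S2=29 S3=16 S4=29 blocked=[]
Op 4: conn=35 S1=29 S2=29 S3=16 S4=21 blocked=[]
Op 5: conn=45 S1=29 S2=29 S3=16 S4=21 blocked=[]
Op 6: conn=67 S1=29 S2=29 S3=16 S4=21 blocked=[]
Op 7: conn=79 S1=29 S2=29 S3=16 S4=21 blocked=[]
Op 8: conn=70 S1=20 S2=29 S3=16 S4=21 blocked=[]
Op 9: conn=50 S1=20 S2=29 S3=-4 S4=21 blocked=[3]
Op 10: conn=44 S1=14 S2=29 S3=-4 S4=21 blocked=[3]
Op 11: conn=65 S1=14 S2=29 S3=-4 S4=21 blocked=[3]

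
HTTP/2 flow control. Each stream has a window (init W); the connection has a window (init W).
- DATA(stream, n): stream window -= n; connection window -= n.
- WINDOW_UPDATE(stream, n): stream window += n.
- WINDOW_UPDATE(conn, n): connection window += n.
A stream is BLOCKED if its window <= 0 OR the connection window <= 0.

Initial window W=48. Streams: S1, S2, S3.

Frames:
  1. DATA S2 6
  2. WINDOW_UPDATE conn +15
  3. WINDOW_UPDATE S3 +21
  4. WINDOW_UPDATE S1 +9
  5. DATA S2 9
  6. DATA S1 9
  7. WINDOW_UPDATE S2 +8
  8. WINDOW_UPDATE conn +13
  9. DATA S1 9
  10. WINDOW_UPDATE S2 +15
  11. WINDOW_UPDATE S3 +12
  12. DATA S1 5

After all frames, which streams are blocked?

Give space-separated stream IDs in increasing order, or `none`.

Answer: none

Derivation:
Op 1: conn=42 S1=48 S2=42 S3=48 blocked=[]
Op 2: conn=57 S1=48 S2=42 S3=48 blocked=[]
Op 3: conn=57 S1=48 S2=42 S3=69 blocked=[]
Op 4: conn=57 S1=57 S2=42 S3=69 blocked=[]
Op 5: conn=48 S1=57 S2=33 S3=69 blocked=[]
Op 6: conn=39 S1=48 S2=33 S3=69 blocked=[]
Op 7: conn=39 S1=48 S2=41 S3=69 blocked=[]
Op 8: conn=52 S1=48 S2=41 S3=69 blocked=[]
Op 9: conn=43 S1=39 S2=41 S3=69 blocked=[]
Op 10: conn=43 S1=39 S2=56 S3=69 blocked=[]
Op 11: conn=43 S1=39 S2=56 S3=81 blocked=[]
Op 12: conn=38 S1=34 S2=56 S3=81 blocked=[]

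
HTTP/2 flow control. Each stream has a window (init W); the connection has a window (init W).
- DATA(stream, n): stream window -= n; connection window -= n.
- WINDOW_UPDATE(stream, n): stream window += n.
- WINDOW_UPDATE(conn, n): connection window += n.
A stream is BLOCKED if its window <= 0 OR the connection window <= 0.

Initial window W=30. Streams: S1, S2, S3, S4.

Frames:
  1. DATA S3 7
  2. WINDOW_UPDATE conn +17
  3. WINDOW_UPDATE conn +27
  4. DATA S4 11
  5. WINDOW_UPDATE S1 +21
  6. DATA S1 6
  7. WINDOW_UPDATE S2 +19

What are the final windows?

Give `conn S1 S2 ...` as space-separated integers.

Op 1: conn=23 S1=30 S2=30 S3=23 S4=30 blocked=[]
Op 2: conn=40 S1=30 S2=30 S3=23 S4=30 blocked=[]
Op 3: conn=67 S1=30 S2=30 S3=23 S4=30 blocked=[]
Op 4: conn=56 S1=30 S2=30 S3=23 S4=19 blocked=[]
Op 5: conn=56 S1=51 S2=30 S3=23 S4=19 blocked=[]
Op 6: conn=50 S1=45 S2=30 S3=23 S4=19 blocked=[]
Op 7: conn=50 S1=45 S2=49 S3=23 S4=19 blocked=[]

Answer: 50 45 49 23 19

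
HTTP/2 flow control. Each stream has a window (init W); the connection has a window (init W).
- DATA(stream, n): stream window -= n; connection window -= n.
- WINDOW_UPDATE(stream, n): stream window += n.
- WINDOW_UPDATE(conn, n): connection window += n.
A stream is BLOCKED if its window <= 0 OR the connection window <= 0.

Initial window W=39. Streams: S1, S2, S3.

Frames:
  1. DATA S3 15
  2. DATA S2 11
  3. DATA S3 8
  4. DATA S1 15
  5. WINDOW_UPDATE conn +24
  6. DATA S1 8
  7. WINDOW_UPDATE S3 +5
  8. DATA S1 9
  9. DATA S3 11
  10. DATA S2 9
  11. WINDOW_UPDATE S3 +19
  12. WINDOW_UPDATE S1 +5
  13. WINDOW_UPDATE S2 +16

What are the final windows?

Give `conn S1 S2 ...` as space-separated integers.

Op 1: conn=24 S1=39 S2=39 S3=24 blocked=[]
Op 2: conn=13 S1=39 S2=28 S3=24 blocked=[]
Op 3: conn=5 S1=39 S2=28 S3=16 blocked=[]
Op 4: conn=-10 S1=24 S2=28 S3=16 blocked=[1, 2, 3]
Op 5: conn=14 S1=24 S2=28 S3=16 blocked=[]
Op 6: conn=6 S1=16 S2=28 S3=16 blocked=[]
Op 7: conn=6 S1=16 S2=28 S3=21 blocked=[]
Op 8: conn=-3 S1=7 S2=28 S3=21 blocked=[1, 2, 3]
Op 9: conn=-14 S1=7 S2=28 S3=10 blocked=[1, 2, 3]
Op 10: conn=-23 S1=7 S2=19 S3=10 blocked=[1, 2, 3]
Op 11: conn=-23 S1=7 S2=19 S3=29 blocked=[1, 2, 3]
Op 12: conn=-23 S1=12 S2=19 S3=29 blocked=[1, 2, 3]
Op 13: conn=-23 S1=12 S2=35 S3=29 blocked=[1, 2, 3]

Answer: -23 12 35 29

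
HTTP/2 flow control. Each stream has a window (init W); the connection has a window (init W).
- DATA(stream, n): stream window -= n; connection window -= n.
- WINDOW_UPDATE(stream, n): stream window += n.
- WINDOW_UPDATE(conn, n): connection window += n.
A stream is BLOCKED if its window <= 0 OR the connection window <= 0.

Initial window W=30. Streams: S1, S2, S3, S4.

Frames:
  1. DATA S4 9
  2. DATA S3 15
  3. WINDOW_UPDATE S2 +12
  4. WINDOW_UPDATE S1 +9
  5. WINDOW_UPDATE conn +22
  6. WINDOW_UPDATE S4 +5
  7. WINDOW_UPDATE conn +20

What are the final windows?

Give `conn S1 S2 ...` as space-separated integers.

Answer: 48 39 42 15 26

Derivation:
Op 1: conn=21 S1=30 S2=30 S3=30 S4=21 blocked=[]
Op 2: conn=6 S1=30 S2=30 S3=15 S4=21 blocked=[]
Op 3: conn=6 S1=30 S2=42 S3=15 S4=21 blocked=[]
Op 4: conn=6 S1=39 S2=42 S3=15 S4=21 blocked=[]
Op 5: conn=28 S1=39 S2=42 S3=15 S4=21 blocked=[]
Op 6: conn=28 S1=39 S2=42 S3=15 S4=26 blocked=[]
Op 7: conn=48 S1=39 S2=42 S3=15 S4=26 blocked=[]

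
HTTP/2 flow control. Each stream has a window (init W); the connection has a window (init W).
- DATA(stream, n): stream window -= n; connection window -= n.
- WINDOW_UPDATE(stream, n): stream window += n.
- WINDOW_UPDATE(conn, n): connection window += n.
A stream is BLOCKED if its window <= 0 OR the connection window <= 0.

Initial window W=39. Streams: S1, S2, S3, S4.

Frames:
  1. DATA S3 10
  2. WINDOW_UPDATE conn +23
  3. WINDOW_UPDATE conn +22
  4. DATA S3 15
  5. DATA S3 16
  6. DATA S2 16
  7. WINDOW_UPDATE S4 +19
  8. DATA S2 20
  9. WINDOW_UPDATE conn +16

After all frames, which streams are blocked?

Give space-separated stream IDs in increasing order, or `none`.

Op 1: conn=29 S1=39 S2=39 S3=29 S4=39 blocked=[]
Op 2: conn=52 S1=39 S2=39 S3=29 S4=39 blocked=[]
Op 3: conn=74 S1=39 S2=39 S3=29 S4=39 blocked=[]
Op 4: conn=59 S1=39 S2=39 S3=14 S4=39 blocked=[]
Op 5: conn=43 S1=39 S2=39 S3=-2 S4=39 blocked=[3]
Op 6: conn=27 S1=39 S2=23 S3=-2 S4=39 blocked=[3]
Op 7: conn=27 S1=39 S2=23 S3=-2 S4=58 blocked=[3]
Op 8: conn=7 S1=39 S2=3 S3=-2 S4=58 blocked=[3]
Op 9: conn=23 S1=39 S2=3 S3=-2 S4=58 blocked=[3]

Answer: S3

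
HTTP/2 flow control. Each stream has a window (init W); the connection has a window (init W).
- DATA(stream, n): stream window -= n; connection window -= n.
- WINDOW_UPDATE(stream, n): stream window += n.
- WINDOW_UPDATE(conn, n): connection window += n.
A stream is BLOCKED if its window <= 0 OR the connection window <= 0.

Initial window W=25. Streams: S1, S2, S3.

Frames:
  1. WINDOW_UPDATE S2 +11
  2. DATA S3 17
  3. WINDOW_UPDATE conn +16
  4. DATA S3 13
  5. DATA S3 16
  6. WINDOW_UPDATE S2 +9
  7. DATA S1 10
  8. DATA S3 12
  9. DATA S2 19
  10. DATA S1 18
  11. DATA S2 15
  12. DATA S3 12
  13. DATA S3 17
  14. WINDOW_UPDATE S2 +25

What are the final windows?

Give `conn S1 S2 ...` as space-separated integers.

Answer: -108 -3 36 -62

Derivation:
Op 1: conn=25 S1=25 S2=36 S3=25 blocked=[]
Op 2: conn=8 S1=25 S2=36 S3=8 blocked=[]
Op 3: conn=24 S1=25 S2=36 S3=8 blocked=[]
Op 4: conn=11 S1=25 S2=36 S3=-5 blocked=[3]
Op 5: conn=-5 S1=25 S2=36 S3=-21 blocked=[1, 2, 3]
Op 6: conn=-5 S1=25 S2=45 S3=-21 blocked=[1, 2, 3]
Op 7: conn=-15 S1=15 S2=45 S3=-21 blocked=[1, 2, 3]
Op 8: conn=-27 S1=15 S2=45 S3=-33 blocked=[1, 2, 3]
Op 9: conn=-46 S1=15 S2=26 S3=-33 blocked=[1, 2, 3]
Op 10: conn=-64 S1=-3 S2=26 S3=-33 blocked=[1, 2, 3]
Op 11: conn=-79 S1=-3 S2=11 S3=-33 blocked=[1, 2, 3]
Op 12: conn=-91 S1=-3 S2=11 S3=-45 blocked=[1, 2, 3]
Op 13: conn=-108 S1=-3 S2=11 S3=-62 blocked=[1, 2, 3]
Op 14: conn=-108 S1=-3 S2=36 S3=-62 blocked=[1, 2, 3]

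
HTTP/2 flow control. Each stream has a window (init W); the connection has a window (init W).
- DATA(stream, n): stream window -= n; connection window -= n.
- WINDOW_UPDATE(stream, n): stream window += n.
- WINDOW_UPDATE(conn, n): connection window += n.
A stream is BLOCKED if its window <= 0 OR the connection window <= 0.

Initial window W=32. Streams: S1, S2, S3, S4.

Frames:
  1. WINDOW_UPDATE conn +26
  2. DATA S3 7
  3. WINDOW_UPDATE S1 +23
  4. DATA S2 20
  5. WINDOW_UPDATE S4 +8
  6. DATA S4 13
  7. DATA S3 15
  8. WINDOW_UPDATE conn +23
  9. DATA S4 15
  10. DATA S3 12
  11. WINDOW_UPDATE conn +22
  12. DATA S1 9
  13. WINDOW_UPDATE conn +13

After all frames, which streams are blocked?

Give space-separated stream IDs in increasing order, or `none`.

Answer: S3

Derivation:
Op 1: conn=58 S1=32 S2=32 S3=32 S4=32 blocked=[]
Op 2: conn=51 S1=32 S2=32 S3=25 S4=32 blocked=[]
Op 3: conn=51 S1=55 S2=32 S3=25 S4=32 blocked=[]
Op 4: conn=31 S1=55 S2=12 S3=25 S4=32 blocked=[]
Op 5: conn=31 S1=55 S2=12 S3=25 S4=40 blocked=[]
Op 6: conn=18 S1=55 S2=12 S3=25 S4=27 blocked=[]
Op 7: conn=3 S1=55 S2=12 S3=10 S4=27 blocked=[]
Op 8: conn=26 S1=55 S2=12 S3=10 S4=27 blocked=[]
Op 9: conn=11 S1=55 S2=12 S3=10 S4=12 blocked=[]
Op 10: conn=-1 S1=55 S2=12 S3=-2 S4=12 blocked=[1, 2, 3, 4]
Op 11: conn=21 S1=55 S2=12 S3=-2 S4=12 blocked=[3]
Op 12: conn=12 S1=46 S2=12 S3=-2 S4=12 blocked=[3]
Op 13: conn=25 S1=46 S2=12 S3=-2 S4=12 blocked=[3]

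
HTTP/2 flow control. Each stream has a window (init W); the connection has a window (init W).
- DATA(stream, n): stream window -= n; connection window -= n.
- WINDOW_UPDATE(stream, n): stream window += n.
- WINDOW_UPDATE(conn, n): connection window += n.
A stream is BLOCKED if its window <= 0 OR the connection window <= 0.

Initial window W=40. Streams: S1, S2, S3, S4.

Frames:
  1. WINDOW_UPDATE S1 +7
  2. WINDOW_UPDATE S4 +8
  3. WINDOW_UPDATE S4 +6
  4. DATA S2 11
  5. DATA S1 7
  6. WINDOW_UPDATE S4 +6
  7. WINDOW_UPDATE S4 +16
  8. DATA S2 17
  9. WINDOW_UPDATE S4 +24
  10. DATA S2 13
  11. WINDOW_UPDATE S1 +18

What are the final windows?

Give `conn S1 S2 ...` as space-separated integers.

Op 1: conn=40 S1=47 S2=40 S3=40 S4=40 blocked=[]
Op 2: conn=40 S1=47 S2=40 S3=40 S4=48 blocked=[]
Op 3: conn=40 S1=47 S2=40 S3=40 S4=54 blocked=[]
Op 4: conn=29 S1=47 S2=29 S3=40 S4=54 blocked=[]
Op 5: conn=22 S1=40 S2=29 S3=40 S4=54 blocked=[]
Op 6: conn=22 S1=40 S2=29 S3=40 S4=60 blocked=[]
Op 7: conn=22 S1=40 S2=29 S3=40 S4=76 blocked=[]
Op 8: conn=5 S1=40 S2=12 S3=40 S4=76 blocked=[]
Op 9: conn=5 S1=40 S2=12 S3=40 S4=100 blocked=[]
Op 10: conn=-8 S1=40 S2=-1 S3=40 S4=100 blocked=[1, 2, 3, 4]
Op 11: conn=-8 S1=58 S2=-1 S3=40 S4=100 blocked=[1, 2, 3, 4]

Answer: -8 58 -1 40 100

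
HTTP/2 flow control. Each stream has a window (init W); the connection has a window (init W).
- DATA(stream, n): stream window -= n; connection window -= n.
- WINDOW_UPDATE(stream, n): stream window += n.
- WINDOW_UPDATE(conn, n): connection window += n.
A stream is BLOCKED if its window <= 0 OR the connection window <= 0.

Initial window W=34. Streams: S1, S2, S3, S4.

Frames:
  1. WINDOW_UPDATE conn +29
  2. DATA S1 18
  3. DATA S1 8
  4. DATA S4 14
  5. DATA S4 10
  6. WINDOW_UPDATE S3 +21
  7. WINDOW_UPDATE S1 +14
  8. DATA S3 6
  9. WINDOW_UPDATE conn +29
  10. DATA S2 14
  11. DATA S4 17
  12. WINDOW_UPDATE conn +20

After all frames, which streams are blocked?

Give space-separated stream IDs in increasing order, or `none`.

Op 1: conn=63 S1=34 S2=34 S3=34 S4=34 blocked=[]
Op 2: conn=45 S1=16 S2=34 S3=34 S4=34 blocked=[]
Op 3: conn=37 S1=8 S2=34 S3=34 S4=34 blocked=[]
Op 4: conn=23 S1=8 S2=34 S3=34 S4=20 blocked=[]
Op 5: conn=13 S1=8 S2=34 S3=34 S4=10 blocked=[]
Op 6: conn=13 S1=8 S2=34 S3=55 S4=10 blocked=[]
Op 7: conn=13 S1=22 S2=34 S3=55 S4=10 blocked=[]
Op 8: conn=7 S1=22 S2=34 S3=49 S4=10 blocked=[]
Op 9: conn=36 S1=22 S2=34 S3=49 S4=10 blocked=[]
Op 10: conn=22 S1=22 S2=20 S3=49 S4=10 blocked=[]
Op 11: conn=5 S1=22 S2=20 S3=49 S4=-7 blocked=[4]
Op 12: conn=25 S1=22 S2=20 S3=49 S4=-7 blocked=[4]

Answer: S4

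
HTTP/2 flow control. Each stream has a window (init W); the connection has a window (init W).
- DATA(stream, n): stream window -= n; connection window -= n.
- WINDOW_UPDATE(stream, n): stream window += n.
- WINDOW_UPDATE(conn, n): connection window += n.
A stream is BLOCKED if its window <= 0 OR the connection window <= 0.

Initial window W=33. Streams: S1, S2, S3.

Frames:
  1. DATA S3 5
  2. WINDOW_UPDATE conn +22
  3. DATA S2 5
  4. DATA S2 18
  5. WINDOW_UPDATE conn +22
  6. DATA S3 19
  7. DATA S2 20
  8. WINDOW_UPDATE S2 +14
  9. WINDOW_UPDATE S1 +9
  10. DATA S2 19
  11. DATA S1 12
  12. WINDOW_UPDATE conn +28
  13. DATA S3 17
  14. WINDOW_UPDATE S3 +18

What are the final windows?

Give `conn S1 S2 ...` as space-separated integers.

Op 1: conn=28 S1=33 S2=33 S3=28 blocked=[]
Op 2: conn=50 S1=33 S2=33 S3=28 blocked=[]
Op 3: conn=45 S1=33 S2=28 S3=28 blocked=[]
Op 4: conn=27 S1=33 S2=10 S3=28 blocked=[]
Op 5: conn=49 S1=33 S2=10 S3=28 blocked=[]
Op 6: conn=30 S1=33 S2=10 S3=9 blocked=[]
Op 7: conn=10 S1=33 S2=-10 S3=9 blocked=[2]
Op 8: conn=10 S1=33 S2=4 S3=9 blocked=[]
Op 9: conn=10 S1=42 S2=4 S3=9 blocked=[]
Op 10: conn=-9 S1=42 S2=-15 S3=9 blocked=[1, 2, 3]
Op 11: conn=-21 S1=30 S2=-15 S3=9 blocked=[1, 2, 3]
Op 12: conn=7 S1=30 S2=-15 S3=9 blocked=[2]
Op 13: conn=-10 S1=30 S2=-15 S3=-8 blocked=[1, 2, 3]
Op 14: conn=-10 S1=30 S2=-15 S3=10 blocked=[1, 2, 3]

Answer: -10 30 -15 10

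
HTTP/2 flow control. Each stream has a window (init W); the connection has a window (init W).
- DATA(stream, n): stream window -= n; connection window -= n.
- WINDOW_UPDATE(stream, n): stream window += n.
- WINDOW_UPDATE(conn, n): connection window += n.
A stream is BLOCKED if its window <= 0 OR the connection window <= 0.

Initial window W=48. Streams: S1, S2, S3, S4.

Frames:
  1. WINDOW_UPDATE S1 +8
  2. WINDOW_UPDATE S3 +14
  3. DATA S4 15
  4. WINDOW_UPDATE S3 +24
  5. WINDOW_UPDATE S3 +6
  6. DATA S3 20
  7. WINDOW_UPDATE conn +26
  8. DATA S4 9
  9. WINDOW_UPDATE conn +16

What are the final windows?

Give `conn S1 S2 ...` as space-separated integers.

Op 1: conn=48 S1=56 S2=48 S3=48 S4=48 blocked=[]
Op 2: conn=48 S1=56 S2=48 S3=62 S4=48 blocked=[]
Op 3: conn=33 S1=56 S2=48 S3=62 S4=33 blocked=[]
Op 4: conn=33 S1=56 S2=48 S3=86 S4=33 blocked=[]
Op 5: conn=33 S1=56 S2=48 S3=92 S4=33 blocked=[]
Op 6: conn=13 S1=56 S2=48 S3=72 S4=33 blocked=[]
Op 7: conn=39 S1=56 S2=48 S3=72 S4=33 blocked=[]
Op 8: conn=30 S1=56 S2=48 S3=72 S4=24 blocked=[]
Op 9: conn=46 S1=56 S2=48 S3=72 S4=24 blocked=[]

Answer: 46 56 48 72 24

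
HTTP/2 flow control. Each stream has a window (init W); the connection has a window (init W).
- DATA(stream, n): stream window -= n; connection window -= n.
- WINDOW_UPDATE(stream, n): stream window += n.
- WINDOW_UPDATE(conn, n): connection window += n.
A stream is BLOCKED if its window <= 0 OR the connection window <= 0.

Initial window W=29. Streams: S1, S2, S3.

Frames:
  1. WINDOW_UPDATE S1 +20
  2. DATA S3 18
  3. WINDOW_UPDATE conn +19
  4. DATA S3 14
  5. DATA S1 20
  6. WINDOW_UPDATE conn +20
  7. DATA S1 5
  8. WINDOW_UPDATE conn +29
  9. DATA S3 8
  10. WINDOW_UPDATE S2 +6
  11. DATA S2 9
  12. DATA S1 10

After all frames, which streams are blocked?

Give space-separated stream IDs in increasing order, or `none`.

Answer: S3

Derivation:
Op 1: conn=29 S1=49 S2=29 S3=29 blocked=[]
Op 2: conn=11 S1=49 S2=29 S3=11 blocked=[]
Op 3: conn=30 S1=49 S2=29 S3=11 blocked=[]
Op 4: conn=16 S1=49 S2=29 S3=-3 blocked=[3]
Op 5: conn=-4 S1=29 S2=29 S3=-3 blocked=[1, 2, 3]
Op 6: conn=16 S1=29 S2=29 S3=-3 blocked=[3]
Op 7: conn=11 S1=24 S2=29 S3=-3 blocked=[3]
Op 8: conn=40 S1=24 S2=29 S3=-3 blocked=[3]
Op 9: conn=32 S1=24 S2=29 S3=-11 blocked=[3]
Op 10: conn=32 S1=24 S2=35 S3=-11 blocked=[3]
Op 11: conn=23 S1=24 S2=26 S3=-11 blocked=[3]
Op 12: conn=13 S1=14 S2=26 S3=-11 blocked=[3]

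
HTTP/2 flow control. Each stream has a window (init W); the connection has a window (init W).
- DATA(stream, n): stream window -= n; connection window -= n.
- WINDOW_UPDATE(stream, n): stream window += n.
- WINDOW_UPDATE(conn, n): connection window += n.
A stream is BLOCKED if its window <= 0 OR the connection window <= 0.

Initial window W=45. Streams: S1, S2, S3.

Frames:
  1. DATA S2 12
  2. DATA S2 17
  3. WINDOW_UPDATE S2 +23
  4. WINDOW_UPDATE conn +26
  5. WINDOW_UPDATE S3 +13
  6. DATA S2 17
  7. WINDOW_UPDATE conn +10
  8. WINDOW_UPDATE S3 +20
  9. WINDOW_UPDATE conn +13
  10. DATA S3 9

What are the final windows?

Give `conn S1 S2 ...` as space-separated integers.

Op 1: conn=33 S1=45 S2=33 S3=45 blocked=[]
Op 2: conn=16 S1=45 S2=16 S3=45 blocked=[]
Op 3: conn=16 S1=45 S2=39 S3=45 blocked=[]
Op 4: conn=42 S1=45 S2=39 S3=45 blocked=[]
Op 5: conn=42 S1=45 S2=39 S3=58 blocked=[]
Op 6: conn=25 S1=45 S2=22 S3=58 blocked=[]
Op 7: conn=35 S1=45 S2=22 S3=58 blocked=[]
Op 8: conn=35 S1=45 S2=22 S3=78 blocked=[]
Op 9: conn=48 S1=45 S2=22 S3=78 blocked=[]
Op 10: conn=39 S1=45 S2=22 S3=69 blocked=[]

Answer: 39 45 22 69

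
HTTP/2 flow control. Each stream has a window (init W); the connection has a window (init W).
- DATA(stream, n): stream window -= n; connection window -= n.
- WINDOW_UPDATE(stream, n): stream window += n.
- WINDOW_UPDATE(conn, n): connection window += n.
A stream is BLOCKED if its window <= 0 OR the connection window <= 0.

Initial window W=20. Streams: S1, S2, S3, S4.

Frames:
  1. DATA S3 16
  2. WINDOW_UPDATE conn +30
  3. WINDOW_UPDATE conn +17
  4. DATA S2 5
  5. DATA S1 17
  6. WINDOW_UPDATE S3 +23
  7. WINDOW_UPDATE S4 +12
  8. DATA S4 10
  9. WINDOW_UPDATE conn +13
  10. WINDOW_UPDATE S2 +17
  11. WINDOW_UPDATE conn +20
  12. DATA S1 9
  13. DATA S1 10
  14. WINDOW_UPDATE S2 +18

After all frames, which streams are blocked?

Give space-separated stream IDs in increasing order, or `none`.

Op 1: conn=4 S1=20 S2=20 S3=4 S4=20 blocked=[]
Op 2: conn=34 S1=20 S2=20 S3=4 S4=20 blocked=[]
Op 3: conn=51 S1=20 S2=20 S3=4 S4=20 blocked=[]
Op 4: conn=46 S1=20 S2=15 S3=4 S4=20 blocked=[]
Op 5: conn=29 S1=3 S2=15 S3=4 S4=20 blocked=[]
Op 6: conn=29 S1=3 S2=15 S3=27 S4=20 blocked=[]
Op 7: conn=29 S1=3 S2=15 S3=27 S4=32 blocked=[]
Op 8: conn=19 S1=3 S2=15 S3=27 S4=22 blocked=[]
Op 9: conn=32 S1=3 S2=15 S3=27 S4=22 blocked=[]
Op 10: conn=32 S1=3 S2=32 S3=27 S4=22 blocked=[]
Op 11: conn=52 S1=3 S2=32 S3=27 S4=22 blocked=[]
Op 12: conn=43 S1=-6 S2=32 S3=27 S4=22 blocked=[1]
Op 13: conn=33 S1=-16 S2=32 S3=27 S4=22 blocked=[1]
Op 14: conn=33 S1=-16 S2=50 S3=27 S4=22 blocked=[1]

Answer: S1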